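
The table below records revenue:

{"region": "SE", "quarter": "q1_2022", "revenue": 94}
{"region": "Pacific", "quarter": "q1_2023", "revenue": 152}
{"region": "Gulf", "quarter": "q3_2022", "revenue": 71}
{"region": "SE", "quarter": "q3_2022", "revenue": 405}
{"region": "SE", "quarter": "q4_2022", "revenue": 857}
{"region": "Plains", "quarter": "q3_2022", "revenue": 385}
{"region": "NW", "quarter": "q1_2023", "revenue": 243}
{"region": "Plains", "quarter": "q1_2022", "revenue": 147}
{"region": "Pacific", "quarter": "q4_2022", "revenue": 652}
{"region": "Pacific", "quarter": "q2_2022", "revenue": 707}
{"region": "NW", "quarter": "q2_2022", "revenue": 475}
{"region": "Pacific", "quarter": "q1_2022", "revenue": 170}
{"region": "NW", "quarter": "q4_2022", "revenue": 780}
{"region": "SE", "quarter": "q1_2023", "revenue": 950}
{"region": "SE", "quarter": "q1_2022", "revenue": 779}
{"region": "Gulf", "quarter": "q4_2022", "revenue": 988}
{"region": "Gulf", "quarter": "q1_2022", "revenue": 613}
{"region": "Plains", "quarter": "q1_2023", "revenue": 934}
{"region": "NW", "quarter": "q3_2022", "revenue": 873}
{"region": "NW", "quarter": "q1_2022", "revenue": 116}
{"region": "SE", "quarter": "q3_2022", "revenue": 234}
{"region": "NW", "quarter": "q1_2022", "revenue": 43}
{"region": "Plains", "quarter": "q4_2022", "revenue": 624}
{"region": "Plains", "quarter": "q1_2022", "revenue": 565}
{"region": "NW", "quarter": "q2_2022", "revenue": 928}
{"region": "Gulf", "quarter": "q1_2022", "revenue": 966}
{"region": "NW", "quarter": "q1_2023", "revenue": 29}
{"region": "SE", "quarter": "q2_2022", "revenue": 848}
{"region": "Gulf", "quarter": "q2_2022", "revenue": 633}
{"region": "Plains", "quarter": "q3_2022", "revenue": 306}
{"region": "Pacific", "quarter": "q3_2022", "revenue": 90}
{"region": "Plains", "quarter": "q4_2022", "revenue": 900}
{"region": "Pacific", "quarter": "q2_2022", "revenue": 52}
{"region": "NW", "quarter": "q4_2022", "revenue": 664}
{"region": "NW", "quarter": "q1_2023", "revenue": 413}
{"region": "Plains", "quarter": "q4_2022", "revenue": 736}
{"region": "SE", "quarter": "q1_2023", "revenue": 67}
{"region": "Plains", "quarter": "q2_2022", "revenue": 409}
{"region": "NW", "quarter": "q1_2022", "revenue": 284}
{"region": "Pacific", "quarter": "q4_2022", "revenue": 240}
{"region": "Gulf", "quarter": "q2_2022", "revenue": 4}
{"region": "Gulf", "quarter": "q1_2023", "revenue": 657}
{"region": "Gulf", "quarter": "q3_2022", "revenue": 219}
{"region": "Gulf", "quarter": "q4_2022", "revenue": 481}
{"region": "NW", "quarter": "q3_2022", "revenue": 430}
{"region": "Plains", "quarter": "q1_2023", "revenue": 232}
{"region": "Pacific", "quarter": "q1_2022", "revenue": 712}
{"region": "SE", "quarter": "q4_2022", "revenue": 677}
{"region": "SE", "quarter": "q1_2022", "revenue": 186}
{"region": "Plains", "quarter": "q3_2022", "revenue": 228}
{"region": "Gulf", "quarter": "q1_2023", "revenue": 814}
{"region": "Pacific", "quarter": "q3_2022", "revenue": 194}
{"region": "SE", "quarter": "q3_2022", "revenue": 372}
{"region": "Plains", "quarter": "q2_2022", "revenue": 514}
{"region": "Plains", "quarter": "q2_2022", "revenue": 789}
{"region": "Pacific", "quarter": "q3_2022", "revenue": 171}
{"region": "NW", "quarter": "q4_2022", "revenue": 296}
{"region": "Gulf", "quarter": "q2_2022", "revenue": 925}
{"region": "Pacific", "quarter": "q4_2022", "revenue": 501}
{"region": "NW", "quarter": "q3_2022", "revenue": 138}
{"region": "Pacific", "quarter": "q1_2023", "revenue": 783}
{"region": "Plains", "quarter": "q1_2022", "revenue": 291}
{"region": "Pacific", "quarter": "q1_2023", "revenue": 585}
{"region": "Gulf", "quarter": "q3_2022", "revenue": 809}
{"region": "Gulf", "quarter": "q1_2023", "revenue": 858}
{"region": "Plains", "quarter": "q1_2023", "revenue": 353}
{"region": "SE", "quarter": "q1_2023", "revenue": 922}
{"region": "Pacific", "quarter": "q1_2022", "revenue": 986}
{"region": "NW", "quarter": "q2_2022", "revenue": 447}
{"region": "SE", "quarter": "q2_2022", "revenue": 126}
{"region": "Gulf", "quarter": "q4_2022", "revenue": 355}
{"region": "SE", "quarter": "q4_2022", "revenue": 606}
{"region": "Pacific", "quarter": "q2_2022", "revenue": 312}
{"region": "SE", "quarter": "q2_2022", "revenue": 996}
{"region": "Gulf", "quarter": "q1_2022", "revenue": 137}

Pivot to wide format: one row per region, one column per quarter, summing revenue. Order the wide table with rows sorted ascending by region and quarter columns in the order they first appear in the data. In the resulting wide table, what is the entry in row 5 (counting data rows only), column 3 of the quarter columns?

With rows sorted ascending by region, row 5 is region=SE. quarter columns in first-appearance order: q1_2022, q1_2023, q3_2022, q4_2022, q2_2022; column 3 is q3_2022.
Long rows with region=SE, quarter=q3_2022: 405 + 234 + 372 = 1011.

1011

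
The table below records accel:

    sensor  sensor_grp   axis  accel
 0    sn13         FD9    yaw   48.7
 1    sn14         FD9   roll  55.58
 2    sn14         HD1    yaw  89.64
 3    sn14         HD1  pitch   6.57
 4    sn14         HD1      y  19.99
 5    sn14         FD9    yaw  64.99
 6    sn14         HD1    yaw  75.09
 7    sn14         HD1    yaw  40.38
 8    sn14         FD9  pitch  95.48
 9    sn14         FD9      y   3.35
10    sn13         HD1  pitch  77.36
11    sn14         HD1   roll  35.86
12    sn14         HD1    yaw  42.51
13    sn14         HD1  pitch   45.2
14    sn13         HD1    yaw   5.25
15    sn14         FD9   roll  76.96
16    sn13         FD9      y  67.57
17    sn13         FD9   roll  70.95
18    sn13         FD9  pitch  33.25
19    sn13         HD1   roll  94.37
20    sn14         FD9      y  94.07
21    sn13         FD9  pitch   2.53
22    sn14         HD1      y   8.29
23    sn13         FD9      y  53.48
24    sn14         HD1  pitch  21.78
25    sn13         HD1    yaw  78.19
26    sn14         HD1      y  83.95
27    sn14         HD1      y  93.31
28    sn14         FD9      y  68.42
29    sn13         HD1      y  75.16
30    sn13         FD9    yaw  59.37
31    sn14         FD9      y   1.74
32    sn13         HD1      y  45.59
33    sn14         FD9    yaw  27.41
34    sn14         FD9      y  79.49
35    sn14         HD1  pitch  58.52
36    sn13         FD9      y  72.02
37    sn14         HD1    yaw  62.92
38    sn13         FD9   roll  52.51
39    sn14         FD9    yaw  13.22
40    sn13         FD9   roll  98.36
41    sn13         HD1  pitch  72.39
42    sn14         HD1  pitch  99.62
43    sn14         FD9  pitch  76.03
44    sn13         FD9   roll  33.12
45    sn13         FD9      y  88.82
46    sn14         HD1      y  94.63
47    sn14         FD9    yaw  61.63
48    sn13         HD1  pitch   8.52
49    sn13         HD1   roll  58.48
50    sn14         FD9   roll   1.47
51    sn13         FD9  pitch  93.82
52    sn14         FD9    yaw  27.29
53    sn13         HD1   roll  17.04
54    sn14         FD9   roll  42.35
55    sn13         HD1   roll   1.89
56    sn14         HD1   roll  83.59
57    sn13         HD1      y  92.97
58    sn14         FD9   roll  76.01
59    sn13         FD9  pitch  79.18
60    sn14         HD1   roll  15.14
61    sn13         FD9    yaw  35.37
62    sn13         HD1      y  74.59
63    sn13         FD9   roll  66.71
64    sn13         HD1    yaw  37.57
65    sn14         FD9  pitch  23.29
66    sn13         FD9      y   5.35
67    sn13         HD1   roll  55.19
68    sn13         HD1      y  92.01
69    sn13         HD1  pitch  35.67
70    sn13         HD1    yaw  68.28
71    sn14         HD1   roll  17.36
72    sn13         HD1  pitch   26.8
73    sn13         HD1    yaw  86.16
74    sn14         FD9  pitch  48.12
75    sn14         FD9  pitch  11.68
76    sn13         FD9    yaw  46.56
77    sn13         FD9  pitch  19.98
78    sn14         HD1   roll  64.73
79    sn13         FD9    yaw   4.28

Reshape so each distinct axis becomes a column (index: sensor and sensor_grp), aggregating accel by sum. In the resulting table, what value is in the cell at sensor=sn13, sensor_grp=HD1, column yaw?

Rows with sensor=sn13, sensor_grp=HD1 and axis=yaw: accel values are 5.25, 78.19, 37.57, 68.28, 86.16.
5.25 + 78.19 + 37.57 + 68.28 + 86.16 = 275.45.

275.45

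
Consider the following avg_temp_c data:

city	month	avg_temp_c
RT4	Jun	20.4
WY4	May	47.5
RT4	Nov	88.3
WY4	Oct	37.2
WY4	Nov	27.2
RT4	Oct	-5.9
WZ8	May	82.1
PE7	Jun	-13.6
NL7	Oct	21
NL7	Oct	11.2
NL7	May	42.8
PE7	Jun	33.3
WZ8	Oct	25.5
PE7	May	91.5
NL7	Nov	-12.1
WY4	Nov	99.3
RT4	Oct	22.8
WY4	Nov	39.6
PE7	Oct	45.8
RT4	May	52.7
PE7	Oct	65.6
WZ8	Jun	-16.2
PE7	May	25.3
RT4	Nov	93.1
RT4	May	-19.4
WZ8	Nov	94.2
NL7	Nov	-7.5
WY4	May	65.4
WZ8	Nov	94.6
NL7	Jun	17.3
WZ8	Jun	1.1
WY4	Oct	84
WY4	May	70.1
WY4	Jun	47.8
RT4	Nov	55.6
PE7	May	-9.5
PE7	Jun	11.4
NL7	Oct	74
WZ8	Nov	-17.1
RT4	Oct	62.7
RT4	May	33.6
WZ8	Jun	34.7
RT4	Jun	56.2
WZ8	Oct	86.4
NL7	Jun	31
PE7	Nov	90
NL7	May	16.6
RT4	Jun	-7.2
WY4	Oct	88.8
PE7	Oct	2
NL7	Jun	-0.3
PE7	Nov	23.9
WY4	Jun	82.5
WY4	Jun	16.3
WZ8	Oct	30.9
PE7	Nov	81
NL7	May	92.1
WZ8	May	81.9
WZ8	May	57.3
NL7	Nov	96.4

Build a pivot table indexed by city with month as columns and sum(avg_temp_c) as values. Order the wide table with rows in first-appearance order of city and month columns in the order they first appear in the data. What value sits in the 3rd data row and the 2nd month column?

221.3

With rows in first-appearance order of city, row 3 is city=WZ8. month columns in first-appearance order: Jun, May, Nov, Oct; column 2 is May.
Long rows with city=WZ8, month=May: 82.1 + 81.9 + 57.3 = 221.3.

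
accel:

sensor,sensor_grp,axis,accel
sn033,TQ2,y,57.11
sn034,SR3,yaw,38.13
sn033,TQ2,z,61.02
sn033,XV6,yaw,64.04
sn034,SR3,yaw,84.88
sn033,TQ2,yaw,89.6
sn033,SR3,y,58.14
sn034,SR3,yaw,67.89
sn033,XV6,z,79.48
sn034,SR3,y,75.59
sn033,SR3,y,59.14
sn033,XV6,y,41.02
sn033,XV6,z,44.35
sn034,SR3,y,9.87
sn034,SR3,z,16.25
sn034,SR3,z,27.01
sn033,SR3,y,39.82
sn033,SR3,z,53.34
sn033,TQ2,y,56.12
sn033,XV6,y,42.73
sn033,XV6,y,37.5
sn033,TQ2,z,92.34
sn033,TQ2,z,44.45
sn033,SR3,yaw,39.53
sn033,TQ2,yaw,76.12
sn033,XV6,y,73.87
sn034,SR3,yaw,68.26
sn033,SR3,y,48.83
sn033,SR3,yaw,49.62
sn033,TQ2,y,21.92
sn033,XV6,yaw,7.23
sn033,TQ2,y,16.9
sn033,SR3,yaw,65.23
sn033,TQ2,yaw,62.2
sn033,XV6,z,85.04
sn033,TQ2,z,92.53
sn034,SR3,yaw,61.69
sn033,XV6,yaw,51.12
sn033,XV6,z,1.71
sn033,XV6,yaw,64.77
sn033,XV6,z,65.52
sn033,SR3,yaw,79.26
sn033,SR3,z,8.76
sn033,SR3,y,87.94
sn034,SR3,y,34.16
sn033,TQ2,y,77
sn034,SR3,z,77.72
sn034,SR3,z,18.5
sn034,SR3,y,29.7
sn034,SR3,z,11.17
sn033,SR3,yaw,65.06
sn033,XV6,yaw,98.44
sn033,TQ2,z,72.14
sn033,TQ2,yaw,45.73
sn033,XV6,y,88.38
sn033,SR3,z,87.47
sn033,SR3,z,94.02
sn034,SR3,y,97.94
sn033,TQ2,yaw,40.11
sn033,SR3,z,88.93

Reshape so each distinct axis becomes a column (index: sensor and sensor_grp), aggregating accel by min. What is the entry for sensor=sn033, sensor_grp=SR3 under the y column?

39.82

Rows with sensor=sn033, sensor_grp=SR3 and axis=y: accel values are 58.14, 59.14, 39.82, 48.83, 87.94.
min(58.14, 59.14, 39.82, 48.83, 87.94) = 39.82.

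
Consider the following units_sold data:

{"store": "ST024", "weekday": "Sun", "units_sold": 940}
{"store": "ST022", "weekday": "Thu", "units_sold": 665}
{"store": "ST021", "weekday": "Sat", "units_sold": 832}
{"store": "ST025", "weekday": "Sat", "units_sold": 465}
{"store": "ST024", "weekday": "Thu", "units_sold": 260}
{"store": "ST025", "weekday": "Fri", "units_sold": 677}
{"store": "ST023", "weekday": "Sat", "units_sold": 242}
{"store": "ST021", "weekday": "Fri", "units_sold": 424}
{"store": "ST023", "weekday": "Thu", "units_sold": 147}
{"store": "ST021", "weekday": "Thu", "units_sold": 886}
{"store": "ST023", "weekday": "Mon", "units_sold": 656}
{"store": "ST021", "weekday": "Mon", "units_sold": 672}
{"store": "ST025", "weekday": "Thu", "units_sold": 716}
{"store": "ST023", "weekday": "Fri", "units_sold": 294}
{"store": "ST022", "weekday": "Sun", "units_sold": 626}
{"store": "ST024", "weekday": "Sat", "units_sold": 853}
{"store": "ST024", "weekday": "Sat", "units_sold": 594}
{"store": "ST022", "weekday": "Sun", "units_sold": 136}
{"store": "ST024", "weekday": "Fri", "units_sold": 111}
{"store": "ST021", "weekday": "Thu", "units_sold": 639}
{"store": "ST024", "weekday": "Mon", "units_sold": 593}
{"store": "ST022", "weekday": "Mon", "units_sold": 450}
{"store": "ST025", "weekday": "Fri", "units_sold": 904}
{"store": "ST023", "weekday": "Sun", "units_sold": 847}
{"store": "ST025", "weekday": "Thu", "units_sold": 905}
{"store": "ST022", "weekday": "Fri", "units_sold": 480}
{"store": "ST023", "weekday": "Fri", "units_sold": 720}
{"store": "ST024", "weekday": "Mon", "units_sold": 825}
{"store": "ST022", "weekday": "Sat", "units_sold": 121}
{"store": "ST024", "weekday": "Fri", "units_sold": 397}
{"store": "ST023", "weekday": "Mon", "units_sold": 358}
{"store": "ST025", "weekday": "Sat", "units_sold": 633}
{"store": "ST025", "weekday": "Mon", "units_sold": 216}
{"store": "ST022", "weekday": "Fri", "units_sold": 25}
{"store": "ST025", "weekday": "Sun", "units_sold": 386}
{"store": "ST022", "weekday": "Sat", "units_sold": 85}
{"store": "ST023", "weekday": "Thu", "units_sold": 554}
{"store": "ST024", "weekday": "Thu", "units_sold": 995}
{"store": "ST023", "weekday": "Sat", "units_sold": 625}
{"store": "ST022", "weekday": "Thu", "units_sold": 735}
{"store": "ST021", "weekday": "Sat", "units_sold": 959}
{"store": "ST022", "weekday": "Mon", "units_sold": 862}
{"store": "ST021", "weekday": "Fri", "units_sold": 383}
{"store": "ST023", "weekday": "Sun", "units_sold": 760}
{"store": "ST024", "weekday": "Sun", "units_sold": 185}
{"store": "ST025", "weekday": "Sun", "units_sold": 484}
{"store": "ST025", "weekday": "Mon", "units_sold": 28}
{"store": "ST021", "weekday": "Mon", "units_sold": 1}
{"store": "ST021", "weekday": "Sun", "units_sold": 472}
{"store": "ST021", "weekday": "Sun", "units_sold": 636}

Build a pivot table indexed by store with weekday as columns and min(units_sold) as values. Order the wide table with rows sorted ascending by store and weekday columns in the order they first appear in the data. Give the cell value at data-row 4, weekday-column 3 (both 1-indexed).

With rows sorted ascending by store, row 4 is store=ST024. weekday columns in first-appearance order: Sun, Thu, Sat, Fri, Mon; column 3 is Sat.
Long rows with store=ST024, weekday=Sat: min(853, 594) = 594.

594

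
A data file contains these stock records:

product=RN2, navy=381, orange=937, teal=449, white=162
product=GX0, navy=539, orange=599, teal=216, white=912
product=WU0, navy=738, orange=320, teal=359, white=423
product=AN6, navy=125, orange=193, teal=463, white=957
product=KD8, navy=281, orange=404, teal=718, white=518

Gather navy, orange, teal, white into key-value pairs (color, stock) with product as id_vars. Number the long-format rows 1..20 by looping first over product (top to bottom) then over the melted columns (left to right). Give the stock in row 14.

193

20 rows total (5 × 4). Row 14: index ⌊(14-1)/4⌋ = 3 into product → AN6; (14-1) mod 4 = 1 into the melted columns → orange.
So row 14 is (AN6, orange, 193); stock = 193.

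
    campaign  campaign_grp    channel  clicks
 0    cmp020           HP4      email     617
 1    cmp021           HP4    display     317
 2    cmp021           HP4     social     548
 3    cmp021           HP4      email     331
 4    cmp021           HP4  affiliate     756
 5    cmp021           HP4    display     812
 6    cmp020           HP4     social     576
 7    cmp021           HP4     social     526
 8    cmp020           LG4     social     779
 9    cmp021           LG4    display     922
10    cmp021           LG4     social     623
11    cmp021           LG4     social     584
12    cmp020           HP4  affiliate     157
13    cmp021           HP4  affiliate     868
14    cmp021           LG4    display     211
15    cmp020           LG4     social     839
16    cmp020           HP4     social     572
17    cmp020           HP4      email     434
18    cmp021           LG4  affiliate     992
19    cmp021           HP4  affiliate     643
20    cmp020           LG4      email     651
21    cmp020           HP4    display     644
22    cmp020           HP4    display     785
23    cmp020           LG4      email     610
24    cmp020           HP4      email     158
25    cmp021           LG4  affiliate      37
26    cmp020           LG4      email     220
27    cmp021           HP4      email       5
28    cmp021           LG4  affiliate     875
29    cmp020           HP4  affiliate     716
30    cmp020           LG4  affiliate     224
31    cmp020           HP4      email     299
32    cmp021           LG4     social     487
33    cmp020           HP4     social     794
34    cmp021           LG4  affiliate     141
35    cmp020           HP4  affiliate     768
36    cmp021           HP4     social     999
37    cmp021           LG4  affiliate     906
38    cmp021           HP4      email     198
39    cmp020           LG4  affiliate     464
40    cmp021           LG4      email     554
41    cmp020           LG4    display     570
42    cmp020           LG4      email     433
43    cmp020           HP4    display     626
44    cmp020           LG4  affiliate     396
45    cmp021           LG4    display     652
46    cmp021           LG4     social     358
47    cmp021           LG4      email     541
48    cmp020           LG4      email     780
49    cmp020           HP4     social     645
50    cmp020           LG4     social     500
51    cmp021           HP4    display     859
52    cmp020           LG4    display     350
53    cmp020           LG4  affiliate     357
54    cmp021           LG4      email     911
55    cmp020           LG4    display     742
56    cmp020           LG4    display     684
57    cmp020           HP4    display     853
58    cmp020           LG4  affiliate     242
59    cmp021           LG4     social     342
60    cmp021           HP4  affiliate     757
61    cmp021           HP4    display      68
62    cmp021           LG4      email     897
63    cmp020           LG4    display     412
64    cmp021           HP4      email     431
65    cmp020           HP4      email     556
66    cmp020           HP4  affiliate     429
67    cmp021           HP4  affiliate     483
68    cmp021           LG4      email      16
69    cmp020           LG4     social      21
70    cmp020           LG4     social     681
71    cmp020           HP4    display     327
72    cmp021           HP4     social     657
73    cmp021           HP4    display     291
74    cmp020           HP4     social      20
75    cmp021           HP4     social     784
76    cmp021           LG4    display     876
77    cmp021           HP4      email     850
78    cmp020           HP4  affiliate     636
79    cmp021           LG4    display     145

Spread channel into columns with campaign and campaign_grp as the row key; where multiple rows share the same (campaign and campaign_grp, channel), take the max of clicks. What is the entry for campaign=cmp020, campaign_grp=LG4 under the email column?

780

Rows with campaign=cmp020, campaign_grp=LG4 and channel=email: clicks values are 651, 610, 220, 433, 780.
max(651, 610, 220, 433, 780) = 780.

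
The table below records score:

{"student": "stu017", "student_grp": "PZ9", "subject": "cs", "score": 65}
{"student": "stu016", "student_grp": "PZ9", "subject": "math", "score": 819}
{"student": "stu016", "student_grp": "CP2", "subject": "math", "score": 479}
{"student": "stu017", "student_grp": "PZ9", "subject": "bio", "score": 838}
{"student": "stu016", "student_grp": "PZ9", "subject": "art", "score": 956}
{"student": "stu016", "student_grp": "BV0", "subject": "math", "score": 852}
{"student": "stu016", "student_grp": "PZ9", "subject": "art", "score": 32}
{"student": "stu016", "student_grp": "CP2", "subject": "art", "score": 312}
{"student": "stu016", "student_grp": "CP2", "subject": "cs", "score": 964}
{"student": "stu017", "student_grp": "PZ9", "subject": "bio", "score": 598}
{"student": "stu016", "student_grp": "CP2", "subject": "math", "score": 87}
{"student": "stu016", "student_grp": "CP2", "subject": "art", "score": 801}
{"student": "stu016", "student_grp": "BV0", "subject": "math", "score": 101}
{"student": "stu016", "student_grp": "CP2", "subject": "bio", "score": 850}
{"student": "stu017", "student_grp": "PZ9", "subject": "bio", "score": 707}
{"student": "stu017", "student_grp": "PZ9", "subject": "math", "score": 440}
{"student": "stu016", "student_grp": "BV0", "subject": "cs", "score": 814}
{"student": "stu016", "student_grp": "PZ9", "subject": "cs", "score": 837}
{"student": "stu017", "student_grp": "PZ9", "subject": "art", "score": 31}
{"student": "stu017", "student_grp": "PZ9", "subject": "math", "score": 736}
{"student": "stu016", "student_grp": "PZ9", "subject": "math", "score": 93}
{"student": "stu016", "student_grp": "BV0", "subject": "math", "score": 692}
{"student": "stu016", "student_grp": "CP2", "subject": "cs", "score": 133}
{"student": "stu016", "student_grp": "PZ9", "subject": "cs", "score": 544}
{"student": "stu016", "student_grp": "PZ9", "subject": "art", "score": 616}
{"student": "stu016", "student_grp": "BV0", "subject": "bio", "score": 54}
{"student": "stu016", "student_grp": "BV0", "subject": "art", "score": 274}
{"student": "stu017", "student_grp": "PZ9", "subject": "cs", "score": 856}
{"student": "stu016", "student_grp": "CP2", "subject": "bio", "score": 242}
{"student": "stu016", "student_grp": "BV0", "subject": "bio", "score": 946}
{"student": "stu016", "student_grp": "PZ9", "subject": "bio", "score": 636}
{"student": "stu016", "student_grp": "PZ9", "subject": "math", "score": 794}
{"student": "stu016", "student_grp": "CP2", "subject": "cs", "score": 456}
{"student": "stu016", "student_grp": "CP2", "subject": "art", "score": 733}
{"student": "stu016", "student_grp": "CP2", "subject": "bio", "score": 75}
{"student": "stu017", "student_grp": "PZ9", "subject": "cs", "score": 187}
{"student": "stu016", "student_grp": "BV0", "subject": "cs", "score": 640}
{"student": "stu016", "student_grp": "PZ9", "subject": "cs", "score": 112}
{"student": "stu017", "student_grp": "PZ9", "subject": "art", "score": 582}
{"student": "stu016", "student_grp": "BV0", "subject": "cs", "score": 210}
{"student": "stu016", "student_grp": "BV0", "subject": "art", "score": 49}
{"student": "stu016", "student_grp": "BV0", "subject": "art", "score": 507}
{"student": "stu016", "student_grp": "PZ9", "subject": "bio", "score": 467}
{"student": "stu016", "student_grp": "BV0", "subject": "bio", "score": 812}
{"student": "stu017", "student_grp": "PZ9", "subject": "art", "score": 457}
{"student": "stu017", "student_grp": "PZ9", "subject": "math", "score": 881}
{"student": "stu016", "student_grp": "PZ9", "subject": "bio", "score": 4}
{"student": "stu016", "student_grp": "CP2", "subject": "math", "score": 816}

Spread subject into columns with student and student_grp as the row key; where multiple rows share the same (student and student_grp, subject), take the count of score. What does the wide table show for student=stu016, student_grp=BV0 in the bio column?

3

Rows with student=stu016, student_grp=BV0 and subject=bio: score values are 54, 946, 812.
3 rows match — count = 3.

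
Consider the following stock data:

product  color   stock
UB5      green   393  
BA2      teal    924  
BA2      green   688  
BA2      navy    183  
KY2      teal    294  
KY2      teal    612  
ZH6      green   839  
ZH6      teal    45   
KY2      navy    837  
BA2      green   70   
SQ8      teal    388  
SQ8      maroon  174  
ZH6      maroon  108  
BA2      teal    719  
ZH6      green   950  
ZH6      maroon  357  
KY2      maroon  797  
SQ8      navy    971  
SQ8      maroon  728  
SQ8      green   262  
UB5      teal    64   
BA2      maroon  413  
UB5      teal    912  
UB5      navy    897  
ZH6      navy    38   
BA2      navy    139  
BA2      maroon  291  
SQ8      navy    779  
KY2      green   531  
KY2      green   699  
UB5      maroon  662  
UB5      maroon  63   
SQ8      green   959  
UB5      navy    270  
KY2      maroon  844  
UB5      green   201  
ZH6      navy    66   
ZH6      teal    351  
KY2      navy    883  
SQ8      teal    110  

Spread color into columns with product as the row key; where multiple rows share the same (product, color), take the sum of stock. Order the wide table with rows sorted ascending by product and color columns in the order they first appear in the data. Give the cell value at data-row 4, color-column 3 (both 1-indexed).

1167

With rows sorted ascending by product, row 4 is product=UB5. color columns in first-appearance order: green, teal, navy, maroon; column 3 is navy.
Long rows with product=UB5, color=navy: 897 + 270 = 1167.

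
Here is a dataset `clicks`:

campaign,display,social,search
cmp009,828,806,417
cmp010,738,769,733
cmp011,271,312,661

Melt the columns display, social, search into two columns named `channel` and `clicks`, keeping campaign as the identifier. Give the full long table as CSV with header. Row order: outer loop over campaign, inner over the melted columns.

campaign,channel,clicks
cmp009,display,828
cmp009,social,806
cmp009,search,417
cmp010,display,738
cmp010,social,769
cmp010,search,733
cmp011,display,271
cmp011,social,312
cmp011,search,661

Each (campaign, column) pair becomes one row: 3 × 3 = 9 rows.
For example, (cmp009, display) → clicks=828.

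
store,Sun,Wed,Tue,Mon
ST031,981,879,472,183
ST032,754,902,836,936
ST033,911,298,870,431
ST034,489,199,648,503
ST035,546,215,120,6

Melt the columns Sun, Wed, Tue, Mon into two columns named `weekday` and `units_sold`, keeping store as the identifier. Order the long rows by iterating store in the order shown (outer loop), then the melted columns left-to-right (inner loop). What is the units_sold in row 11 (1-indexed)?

870

20 rows total (5 × 4). Row 11: index ⌊(11-1)/4⌋ = 2 into store → ST033; (11-1) mod 4 = 2 into the melted columns → Tue.
So row 11 is (ST033, Tue, 870); units_sold = 870.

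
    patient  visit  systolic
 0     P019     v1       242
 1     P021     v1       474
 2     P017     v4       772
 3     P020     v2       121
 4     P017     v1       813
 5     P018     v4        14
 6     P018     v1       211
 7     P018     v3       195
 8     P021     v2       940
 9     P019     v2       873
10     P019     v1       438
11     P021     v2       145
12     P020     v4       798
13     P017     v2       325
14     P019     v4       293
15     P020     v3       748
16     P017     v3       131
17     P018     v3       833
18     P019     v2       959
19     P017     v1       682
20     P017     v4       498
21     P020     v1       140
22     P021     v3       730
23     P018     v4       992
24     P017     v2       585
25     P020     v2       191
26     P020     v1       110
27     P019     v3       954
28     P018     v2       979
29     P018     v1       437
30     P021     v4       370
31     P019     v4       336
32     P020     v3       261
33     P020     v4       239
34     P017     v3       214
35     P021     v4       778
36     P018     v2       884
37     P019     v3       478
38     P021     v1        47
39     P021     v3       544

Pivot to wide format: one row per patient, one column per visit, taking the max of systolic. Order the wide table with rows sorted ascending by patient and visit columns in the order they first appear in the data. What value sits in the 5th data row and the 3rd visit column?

With rows sorted ascending by patient, row 5 is patient=P021. visit columns in first-appearance order: v1, v4, v2, v3; column 3 is v2.
Long rows with patient=P021, visit=v2: max(940, 145) = 940.

940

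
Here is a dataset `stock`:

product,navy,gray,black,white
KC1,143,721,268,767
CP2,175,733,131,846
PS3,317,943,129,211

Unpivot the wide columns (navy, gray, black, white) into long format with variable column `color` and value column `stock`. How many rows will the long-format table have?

12

3 product values × 4 melted columns = 12 rows.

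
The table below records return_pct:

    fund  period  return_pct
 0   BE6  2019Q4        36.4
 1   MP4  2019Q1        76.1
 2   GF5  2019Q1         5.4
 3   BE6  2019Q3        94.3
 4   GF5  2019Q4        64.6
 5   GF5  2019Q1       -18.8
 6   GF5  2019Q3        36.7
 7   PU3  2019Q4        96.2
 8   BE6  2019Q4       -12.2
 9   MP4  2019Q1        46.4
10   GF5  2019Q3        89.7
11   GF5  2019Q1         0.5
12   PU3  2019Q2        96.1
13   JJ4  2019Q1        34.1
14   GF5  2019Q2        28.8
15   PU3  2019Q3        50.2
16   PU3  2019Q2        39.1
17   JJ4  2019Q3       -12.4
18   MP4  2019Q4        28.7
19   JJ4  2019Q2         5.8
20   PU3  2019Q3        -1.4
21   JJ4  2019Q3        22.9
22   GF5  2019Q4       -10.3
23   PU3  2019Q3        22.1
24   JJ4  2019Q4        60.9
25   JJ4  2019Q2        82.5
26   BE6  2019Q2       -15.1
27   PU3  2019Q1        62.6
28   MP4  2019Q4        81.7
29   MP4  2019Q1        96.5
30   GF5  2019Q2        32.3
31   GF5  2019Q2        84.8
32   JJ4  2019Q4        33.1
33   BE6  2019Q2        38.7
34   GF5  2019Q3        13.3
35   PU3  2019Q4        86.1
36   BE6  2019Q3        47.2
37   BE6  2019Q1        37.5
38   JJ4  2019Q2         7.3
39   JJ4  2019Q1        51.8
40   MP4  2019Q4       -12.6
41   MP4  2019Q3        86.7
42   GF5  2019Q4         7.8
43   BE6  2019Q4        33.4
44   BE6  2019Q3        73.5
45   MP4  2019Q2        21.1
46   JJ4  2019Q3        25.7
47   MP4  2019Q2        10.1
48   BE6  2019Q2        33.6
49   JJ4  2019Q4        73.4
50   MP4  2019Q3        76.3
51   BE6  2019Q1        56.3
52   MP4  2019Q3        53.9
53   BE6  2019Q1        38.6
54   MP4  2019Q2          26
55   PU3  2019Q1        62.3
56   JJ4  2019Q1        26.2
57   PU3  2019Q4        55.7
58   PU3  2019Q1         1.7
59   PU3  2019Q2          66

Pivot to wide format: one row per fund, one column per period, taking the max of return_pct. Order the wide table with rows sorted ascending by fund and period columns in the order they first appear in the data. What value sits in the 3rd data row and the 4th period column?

With rows sorted ascending by fund, row 3 is fund=JJ4. period columns in first-appearance order: 2019Q4, 2019Q1, 2019Q3, 2019Q2; column 4 is 2019Q2.
Long rows with fund=JJ4, period=2019Q2: max(5.8, 82.5, 7.3) = 82.5.

82.5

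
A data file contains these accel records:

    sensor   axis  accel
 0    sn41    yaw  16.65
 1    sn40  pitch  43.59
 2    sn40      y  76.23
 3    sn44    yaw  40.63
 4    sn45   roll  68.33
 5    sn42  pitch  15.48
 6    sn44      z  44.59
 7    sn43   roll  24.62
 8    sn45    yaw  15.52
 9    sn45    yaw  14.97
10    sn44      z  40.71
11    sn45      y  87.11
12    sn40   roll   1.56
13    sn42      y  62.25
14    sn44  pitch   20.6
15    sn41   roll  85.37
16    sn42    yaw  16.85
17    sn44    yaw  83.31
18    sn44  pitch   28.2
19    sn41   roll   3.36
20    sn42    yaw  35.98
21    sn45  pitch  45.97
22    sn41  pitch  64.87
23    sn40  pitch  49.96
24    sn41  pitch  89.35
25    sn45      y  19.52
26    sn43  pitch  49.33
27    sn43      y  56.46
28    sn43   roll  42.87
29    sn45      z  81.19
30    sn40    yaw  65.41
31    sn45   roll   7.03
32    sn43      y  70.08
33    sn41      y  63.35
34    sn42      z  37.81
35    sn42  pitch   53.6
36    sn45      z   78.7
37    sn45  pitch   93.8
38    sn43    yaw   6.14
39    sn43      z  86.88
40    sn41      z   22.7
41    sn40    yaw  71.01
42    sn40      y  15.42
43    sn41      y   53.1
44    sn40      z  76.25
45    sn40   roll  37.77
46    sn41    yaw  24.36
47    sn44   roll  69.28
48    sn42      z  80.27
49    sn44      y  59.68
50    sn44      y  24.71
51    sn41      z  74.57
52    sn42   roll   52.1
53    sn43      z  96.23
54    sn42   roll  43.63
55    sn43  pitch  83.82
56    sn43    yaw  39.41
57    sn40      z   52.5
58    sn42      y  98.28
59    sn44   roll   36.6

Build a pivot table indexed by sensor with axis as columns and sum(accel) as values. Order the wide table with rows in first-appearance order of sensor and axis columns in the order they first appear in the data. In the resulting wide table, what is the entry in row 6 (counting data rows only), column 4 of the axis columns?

67.49

With rows in first-appearance order of sensor, row 6 is sensor=sn43. axis columns in first-appearance order: yaw, pitch, y, roll, z; column 4 is roll.
Long rows with sensor=sn43, axis=roll: 24.62 + 42.87 = 67.49.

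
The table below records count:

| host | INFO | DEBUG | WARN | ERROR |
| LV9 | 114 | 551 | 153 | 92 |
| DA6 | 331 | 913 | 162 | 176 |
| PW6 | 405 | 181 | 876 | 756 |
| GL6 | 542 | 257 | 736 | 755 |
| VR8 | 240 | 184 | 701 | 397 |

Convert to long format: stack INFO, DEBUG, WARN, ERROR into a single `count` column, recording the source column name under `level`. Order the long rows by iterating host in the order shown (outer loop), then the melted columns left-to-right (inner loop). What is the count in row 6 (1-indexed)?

913

20 rows total (5 × 4). Row 6: index ⌊(6-1)/4⌋ = 1 into host → DA6; (6-1) mod 4 = 1 into the melted columns → DEBUG.
So row 6 is (DA6, DEBUG, 913); count = 913.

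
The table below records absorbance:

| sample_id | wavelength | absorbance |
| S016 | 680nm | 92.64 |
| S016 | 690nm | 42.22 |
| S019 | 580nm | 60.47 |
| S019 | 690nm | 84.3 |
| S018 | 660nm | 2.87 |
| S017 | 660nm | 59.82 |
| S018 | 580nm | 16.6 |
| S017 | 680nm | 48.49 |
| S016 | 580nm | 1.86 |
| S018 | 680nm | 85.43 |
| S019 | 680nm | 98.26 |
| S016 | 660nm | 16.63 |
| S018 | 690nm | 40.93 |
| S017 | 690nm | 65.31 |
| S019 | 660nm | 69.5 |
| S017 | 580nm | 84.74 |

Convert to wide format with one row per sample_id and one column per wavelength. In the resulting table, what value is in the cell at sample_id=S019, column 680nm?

98.26

Wide layout: rows indexed by sample_id, columns are the 4 distinct wavelength values (680nm, 690nm, 580nm, 660nm).
Cell (sample_id=S019, wavelength=680nm) draws from the long row where sample_id=S019 and wavelength=680nm, which has absorbance=98.26.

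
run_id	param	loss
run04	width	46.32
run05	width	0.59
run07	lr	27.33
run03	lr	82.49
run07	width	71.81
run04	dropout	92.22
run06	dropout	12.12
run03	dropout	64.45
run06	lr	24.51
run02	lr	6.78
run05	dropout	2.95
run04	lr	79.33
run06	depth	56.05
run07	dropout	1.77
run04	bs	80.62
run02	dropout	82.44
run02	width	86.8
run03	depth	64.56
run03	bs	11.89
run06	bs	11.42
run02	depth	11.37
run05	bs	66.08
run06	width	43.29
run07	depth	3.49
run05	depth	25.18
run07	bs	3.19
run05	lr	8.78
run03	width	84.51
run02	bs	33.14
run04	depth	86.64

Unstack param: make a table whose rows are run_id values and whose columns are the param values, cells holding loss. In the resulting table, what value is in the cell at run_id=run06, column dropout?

Wide layout: rows indexed by run_id, columns are the 5 distinct param values (width, lr, dropout, depth, bs).
Cell (run_id=run06, param=dropout) draws from the long row where run_id=run06 and param=dropout, which has loss=12.12.

12.12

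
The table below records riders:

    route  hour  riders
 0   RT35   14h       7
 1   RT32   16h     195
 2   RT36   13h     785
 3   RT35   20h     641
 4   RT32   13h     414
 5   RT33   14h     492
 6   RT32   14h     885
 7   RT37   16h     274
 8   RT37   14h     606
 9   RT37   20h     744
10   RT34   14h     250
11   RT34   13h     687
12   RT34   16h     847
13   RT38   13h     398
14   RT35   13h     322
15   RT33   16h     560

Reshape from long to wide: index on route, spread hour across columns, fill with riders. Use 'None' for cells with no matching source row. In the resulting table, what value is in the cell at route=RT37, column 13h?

None

No long-format row has route=RT37 and hour=13h, so the cell is None.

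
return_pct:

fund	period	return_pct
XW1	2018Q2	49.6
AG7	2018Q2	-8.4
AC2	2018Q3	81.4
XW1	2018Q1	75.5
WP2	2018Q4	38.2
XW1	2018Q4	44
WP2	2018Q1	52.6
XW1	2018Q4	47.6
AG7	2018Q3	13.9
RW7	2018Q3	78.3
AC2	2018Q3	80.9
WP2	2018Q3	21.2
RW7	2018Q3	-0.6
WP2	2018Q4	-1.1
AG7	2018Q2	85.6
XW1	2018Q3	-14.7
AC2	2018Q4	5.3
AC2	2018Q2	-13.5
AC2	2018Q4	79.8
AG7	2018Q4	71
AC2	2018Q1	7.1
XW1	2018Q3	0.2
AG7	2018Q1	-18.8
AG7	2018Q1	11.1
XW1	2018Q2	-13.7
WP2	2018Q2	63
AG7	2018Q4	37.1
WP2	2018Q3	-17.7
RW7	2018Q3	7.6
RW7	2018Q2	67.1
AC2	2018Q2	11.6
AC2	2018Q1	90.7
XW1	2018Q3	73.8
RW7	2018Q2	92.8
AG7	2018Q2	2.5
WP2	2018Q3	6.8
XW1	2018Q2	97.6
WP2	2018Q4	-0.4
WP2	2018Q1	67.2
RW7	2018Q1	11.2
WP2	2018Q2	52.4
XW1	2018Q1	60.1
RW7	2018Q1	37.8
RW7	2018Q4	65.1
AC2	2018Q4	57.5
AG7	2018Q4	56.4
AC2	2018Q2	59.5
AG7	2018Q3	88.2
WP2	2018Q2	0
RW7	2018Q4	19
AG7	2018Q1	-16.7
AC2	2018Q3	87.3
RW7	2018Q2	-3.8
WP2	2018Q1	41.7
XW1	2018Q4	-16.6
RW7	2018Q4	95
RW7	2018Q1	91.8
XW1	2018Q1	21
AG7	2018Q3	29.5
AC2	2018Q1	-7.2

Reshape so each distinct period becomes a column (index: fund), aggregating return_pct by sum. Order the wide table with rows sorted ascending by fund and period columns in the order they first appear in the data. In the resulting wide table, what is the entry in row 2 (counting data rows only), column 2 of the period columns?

With rows sorted ascending by fund, row 2 is fund=AG7. period columns in first-appearance order: 2018Q2, 2018Q3, 2018Q1, 2018Q4; column 2 is 2018Q3.
Long rows with fund=AG7, period=2018Q3: 13.9 + 88.2 + 29.5 = 131.6.

131.6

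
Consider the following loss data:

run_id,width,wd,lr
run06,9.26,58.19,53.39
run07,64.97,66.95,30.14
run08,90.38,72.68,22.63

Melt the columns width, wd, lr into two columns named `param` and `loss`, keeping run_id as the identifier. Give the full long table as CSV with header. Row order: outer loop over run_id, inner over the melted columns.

Each (run_id, column) pair becomes one row: 3 × 3 = 9 rows.
For example, (run06, width) → loss=9.26.

run_id,param,loss
run06,width,9.26
run06,wd,58.19
run06,lr,53.39
run07,width,64.97
run07,wd,66.95
run07,lr,30.14
run08,width,90.38
run08,wd,72.68
run08,lr,22.63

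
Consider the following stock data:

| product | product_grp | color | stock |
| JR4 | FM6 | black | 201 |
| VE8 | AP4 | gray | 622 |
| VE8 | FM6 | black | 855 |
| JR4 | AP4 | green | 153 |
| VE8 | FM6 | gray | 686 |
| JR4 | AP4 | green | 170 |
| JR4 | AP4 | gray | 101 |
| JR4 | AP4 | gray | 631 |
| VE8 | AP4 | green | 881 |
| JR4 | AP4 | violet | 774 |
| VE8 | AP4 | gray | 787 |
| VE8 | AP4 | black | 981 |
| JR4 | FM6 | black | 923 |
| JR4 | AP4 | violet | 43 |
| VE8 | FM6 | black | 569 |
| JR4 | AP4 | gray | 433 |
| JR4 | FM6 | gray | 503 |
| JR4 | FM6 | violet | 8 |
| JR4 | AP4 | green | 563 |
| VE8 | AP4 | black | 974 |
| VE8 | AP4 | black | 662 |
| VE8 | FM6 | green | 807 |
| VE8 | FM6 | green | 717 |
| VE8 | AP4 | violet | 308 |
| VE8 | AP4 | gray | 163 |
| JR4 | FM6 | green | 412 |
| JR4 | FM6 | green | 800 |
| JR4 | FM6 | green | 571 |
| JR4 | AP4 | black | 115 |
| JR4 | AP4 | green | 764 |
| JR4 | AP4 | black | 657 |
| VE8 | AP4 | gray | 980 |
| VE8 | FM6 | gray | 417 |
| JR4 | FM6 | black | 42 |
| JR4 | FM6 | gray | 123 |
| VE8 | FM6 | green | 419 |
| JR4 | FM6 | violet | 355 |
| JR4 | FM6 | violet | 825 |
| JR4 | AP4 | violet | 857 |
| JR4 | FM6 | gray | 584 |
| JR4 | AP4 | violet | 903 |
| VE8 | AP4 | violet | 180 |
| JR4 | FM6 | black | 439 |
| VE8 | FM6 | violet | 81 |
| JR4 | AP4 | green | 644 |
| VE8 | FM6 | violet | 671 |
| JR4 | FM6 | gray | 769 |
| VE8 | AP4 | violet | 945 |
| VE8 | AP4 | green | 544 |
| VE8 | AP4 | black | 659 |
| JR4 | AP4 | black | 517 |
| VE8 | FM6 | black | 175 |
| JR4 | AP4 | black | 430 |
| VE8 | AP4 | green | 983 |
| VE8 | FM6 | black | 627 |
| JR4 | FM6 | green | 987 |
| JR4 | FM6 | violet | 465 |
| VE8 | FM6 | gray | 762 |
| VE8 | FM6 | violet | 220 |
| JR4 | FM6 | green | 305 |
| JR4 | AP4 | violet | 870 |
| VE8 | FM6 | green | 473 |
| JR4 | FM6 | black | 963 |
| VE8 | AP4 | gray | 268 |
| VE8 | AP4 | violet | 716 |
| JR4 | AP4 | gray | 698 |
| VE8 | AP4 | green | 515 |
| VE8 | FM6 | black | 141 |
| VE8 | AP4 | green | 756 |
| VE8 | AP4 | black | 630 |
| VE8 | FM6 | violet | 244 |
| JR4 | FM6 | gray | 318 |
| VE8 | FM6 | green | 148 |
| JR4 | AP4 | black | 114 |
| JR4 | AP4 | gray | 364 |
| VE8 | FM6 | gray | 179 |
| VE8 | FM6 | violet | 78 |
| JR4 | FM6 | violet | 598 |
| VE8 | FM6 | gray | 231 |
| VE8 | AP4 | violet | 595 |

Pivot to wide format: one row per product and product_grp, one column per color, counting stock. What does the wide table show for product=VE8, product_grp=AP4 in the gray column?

5

Rows with product=VE8, product_grp=AP4 and color=gray: stock values are 622, 787, 163, 980, 268.
5 rows match — count = 5.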